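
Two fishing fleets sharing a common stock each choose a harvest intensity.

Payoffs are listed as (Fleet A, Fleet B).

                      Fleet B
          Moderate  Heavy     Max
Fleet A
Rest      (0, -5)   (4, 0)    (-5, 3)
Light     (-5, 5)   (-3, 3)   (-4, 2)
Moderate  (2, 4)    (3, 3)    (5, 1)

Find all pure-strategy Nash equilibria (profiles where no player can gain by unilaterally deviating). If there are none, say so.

Pure NE: (Moderate, Moderate)

Check each profile: it is a Nash equilibrium iff no player can strictly gain by switching unilaterally.
(Rest, Moderate): Fleet A can switch to Moderate (0 → 2). Not NE.
(Rest, Heavy): Fleet B can switch to Max (0 → 3). Not NE.
(Rest, Max): Fleet A can switch to Light (-5 → -4). Not NE.
(Light, Moderate): Fleet A can switch to Rest (-5 → 0). Not NE.
(Light, Heavy): Fleet A can switch to Rest (-3 → 4). Not NE.
(Light, Max): Fleet A can switch to Moderate (-4 → 5). Not NE.
(Moderate, Moderate): Fleet A gets 2, best alternative 0; Fleet B gets 4, best alternative 3. No profitable deviation — NE.
(The remaining 2 profiles each have a profitable deviation by the same check.)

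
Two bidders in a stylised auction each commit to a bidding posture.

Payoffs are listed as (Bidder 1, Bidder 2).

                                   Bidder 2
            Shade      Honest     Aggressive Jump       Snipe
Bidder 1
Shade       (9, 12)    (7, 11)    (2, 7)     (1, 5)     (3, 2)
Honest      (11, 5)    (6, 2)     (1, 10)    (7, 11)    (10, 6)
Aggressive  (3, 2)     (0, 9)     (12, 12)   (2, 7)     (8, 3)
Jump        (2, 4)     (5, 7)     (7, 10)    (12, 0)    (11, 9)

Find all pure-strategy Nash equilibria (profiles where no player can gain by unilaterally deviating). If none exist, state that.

Check each profile: it is a Nash equilibrium iff no player can strictly gain by switching unilaterally.
(Shade, Shade): Bidder 1 can switch to Honest (9 → 11). Not NE.
(Shade, Honest): Bidder 2 can switch to Shade (11 → 12). Not NE.
(Shade, Aggressive): Bidder 1 can switch to Aggressive (2 → 12). Not NE.
(Shade, Jump): Bidder 1 can switch to Honest (1 → 7). Not NE.
(Shade, Snipe): Bidder 1 can switch to Honest (3 → 10). Not NE.
(Honest, Shade): Bidder 2 can switch to Aggressive (5 → 10). Not NE.
(Honest, Honest): Bidder 1 can switch to Shade (6 → 7). Not NE.
(Honest, Aggressive): Bidder 1 can switch to Shade (1 → 2). Not NE.
(Honest, Jump): Bidder 1 can switch to Jump (7 → 12). Not NE.
(Honest, Snipe): Bidder 1 can switch to Jump (10 → 11). Not NE.
(Aggressive, Shade): Bidder 1 can switch to Shade (3 → 9). Not NE.
(Aggressive, Honest): Bidder 1 can switch to Shade (0 → 7). Not NE.
(Aggressive, Aggressive): Bidder 1 gets 12, best alternative 7; Bidder 2 gets 12, best alternative 9. No profitable deviation — NE.
(The remaining 7 profiles each have a profitable deviation by the same check.)

The unique pure-strategy Nash equilibrium is (Aggressive, Aggressive).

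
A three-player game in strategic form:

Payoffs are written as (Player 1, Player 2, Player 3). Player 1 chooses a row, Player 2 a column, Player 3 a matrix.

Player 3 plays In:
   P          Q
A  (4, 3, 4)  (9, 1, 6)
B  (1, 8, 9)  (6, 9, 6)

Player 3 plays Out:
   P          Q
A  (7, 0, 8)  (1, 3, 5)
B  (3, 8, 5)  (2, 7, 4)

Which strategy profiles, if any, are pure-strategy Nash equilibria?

none

Player 1 against (P, In): payoffs 4, 1 → best response A.
Player 1 against (P, Out): payoffs 7, 3 → best response A.
Player 1 against (Q, In): payoffs 9, 6 → best response A.
Player 1 against (Q, Out): payoffs 1, 2 → best response B.
Player 2 against (A, In): payoffs 3, 1 → best response P.
Player 2 against (A, Out): payoffs 0, 3 → best response Q.
Player 2 against (B, In): payoffs 8, 9 → best response Q.
Player 2 against (B, Out): payoffs 8, 7 → best response P.
Player 3 against (A, P): payoffs 4, 8 → best response Out.
Player 3 against (A, Q): payoffs 6, 5 → best response In.
Player 3 against (B, P): payoffs 9, 5 → best response In.
Player 3 against (B, Q): payoffs 6, 4 → best response In.
No profile is a mutual best response for all players.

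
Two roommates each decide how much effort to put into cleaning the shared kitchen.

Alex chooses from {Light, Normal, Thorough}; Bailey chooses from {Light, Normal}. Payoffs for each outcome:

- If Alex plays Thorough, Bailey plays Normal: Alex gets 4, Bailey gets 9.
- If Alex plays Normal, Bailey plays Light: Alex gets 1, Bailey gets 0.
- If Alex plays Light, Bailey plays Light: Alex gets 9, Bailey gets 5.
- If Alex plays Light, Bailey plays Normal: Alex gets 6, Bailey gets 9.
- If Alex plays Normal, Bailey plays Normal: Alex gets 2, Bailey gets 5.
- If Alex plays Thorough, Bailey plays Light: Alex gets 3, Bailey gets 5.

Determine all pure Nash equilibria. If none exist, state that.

Alex against Light: payoffs 9, 1, 3 → best response Light.
Alex against Normal: payoffs 6, 2, 4 → best response Light.
Bailey against Light: payoffs 5, 9 → best response Normal.
Bailey against Normal: payoffs 0, 5 → best response Normal.
Bailey against Thorough: payoffs 5, 9 → best response Normal.
Mutual best responses: (Light, Normal).

Pure NE: (Light, Normal)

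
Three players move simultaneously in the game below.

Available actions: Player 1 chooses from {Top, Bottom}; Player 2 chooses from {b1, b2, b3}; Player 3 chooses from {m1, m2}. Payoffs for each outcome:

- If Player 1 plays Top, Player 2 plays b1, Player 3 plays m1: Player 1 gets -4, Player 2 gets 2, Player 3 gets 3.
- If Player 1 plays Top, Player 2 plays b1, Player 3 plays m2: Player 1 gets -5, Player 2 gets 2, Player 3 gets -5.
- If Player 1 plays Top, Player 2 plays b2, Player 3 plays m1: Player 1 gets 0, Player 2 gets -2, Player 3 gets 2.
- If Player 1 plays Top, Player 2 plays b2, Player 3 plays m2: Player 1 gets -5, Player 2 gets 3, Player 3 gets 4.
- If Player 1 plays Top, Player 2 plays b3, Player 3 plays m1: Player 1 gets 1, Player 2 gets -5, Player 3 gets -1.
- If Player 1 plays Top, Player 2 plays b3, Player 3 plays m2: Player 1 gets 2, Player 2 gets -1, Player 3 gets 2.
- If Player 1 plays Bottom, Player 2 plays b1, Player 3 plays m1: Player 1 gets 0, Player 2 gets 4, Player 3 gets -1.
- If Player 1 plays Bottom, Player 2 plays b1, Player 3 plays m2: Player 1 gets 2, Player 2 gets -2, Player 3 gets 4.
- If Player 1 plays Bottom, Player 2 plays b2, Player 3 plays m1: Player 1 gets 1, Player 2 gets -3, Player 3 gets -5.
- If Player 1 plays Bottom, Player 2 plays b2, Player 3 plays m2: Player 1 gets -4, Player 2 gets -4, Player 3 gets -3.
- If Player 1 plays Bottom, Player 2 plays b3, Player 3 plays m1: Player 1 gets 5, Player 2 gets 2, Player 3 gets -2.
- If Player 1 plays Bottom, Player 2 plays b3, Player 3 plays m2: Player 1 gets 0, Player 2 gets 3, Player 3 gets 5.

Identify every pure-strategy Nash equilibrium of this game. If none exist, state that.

(Top, b1, m1): Player 1 can switch to Bottom (-4 → 0). Not NE.
(Top, b1, m2): Player 1 can switch to Bottom (-5 → 2). Not NE.
(Top, b2, m1): Player 1 can switch to Bottom (0 → 1). Not NE.
(Top, b2, m2): Player 1 can switch to Bottom (-5 → -4). Not NE.
(Top, b3, m1): Player 1 can switch to Bottom (1 → 5). Not NE.
(Top, b3, m2): Player 2 can switch to b1 (-1 → 2). Not NE.
(The remaining 6 profiles each have a profitable deviation by the same check.)

This game has no pure Nash equilibrium.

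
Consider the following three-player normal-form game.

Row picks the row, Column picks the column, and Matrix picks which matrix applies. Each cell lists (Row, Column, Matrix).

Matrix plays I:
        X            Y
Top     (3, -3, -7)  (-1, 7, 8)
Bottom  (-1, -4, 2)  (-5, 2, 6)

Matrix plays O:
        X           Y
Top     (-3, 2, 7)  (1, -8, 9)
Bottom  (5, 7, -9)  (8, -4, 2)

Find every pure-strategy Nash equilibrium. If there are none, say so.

No pure-strategy Nash equilibrium.

For each player, find the best response to each opponent profile; mutual best responses are the pure NE.
Row against (X, I): payoffs 3, -1 → best response Top.
Row against (X, O): payoffs -3, 5 → best response Bottom.
Row against (Y, I): payoffs -1, -5 → best response Top.
Row against (Y, O): payoffs 1, 8 → best response Bottom.
Column against (Top, I): payoffs -3, 7 → best response Y.
Column against (Top, O): payoffs 2, -8 → best response X.
Column against (Bottom, I): payoffs -4, 2 → best response Y.
Column against (Bottom, O): payoffs 7, -4 → best response X.
Matrix against (Top, X): payoffs -7, 7 → best response O.
Matrix against (Top, Y): payoffs 8, 9 → best response O.
Matrix against (Bottom, X): payoffs 2, -9 → best response I.
Matrix against (Bottom, Y): payoffs 6, 2 → best response I.
No profile is a mutual best response for all players.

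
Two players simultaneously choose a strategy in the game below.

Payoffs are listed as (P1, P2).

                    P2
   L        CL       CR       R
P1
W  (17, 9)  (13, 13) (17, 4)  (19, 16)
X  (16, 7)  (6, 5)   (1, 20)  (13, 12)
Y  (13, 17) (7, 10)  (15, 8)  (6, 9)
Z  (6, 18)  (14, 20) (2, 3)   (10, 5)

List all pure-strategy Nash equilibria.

(W, L): P2 can switch to CL (9 → 13). Not NE.
(W, CL): P1 can switch to Z (13 → 14). Not NE.
(W, CR): P2 can switch to L (4 → 9). Not NE.
(W, R): P1 gets 19, best alternative 13; P2 gets 16, best alternative 13. No profitable deviation — NE.
(X, L): P1 can switch to W (16 → 17). Not NE.
(X, CL): P1 can switch to W (6 → 13). Not NE.
(X, CR): P1 can switch to W (1 → 17). Not NE.
(X, R): P1 can switch to W (13 → 19). Not NE.
(Y, L): P1 can switch to W (13 → 17). Not NE.
(Z, CL): P1 gets 14, best alternative 13; P2 gets 20, best alternative 18. No profitable deviation — NE.
(The remaining 6 profiles each have a profitable deviation by the same check.)

The pure Nash equilibria are (W, R), (Z, CL).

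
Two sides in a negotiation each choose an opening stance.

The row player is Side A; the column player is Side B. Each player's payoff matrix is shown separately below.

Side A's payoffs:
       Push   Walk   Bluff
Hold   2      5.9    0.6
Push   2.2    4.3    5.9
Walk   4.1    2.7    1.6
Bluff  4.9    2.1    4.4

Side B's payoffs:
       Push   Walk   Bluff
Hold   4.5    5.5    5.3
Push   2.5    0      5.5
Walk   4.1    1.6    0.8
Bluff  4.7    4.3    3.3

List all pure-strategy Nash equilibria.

Pure-strategy Nash equilibria: (Hold, Walk), (Push, Bluff), (Bluff, Push)

(Hold, Push): Side A can switch to Push (2 → 2.2). Not NE.
(Hold, Walk): Side A gets 5.9, best alternative 4.3; Side B gets 5.5, best alternative 5.3. No profitable deviation — NE.
(Hold, Bluff): Side A can switch to Push (0.6 → 5.9). Not NE.
(Push, Push): Side A can switch to Walk (2.2 → 4.1). Not NE.
(Push, Walk): Side A can switch to Hold (4.3 → 5.9). Not NE.
(Push, Bluff): Side A gets 5.9, best alternative 4.4; Side B gets 5.5, best alternative 2.5. No profitable deviation — NE.
(Walk, Push): Side A can switch to Bluff (4.1 → 4.9). Not NE.
(Walk, Walk): Side A can switch to Hold (2.7 → 5.9). Not NE.
(Walk, Bluff): Side A can switch to Push (1.6 → 5.9). Not NE.
(Bluff, Push): Side A gets 4.9, best alternative 4.1; Side B gets 4.7, best alternative 4.3. No profitable deviation — NE.
(Bluff, Walk): Side A can switch to Hold (2.1 → 5.9). Not NE.
(The remaining 1 profile has a profitable deviation by the same check.)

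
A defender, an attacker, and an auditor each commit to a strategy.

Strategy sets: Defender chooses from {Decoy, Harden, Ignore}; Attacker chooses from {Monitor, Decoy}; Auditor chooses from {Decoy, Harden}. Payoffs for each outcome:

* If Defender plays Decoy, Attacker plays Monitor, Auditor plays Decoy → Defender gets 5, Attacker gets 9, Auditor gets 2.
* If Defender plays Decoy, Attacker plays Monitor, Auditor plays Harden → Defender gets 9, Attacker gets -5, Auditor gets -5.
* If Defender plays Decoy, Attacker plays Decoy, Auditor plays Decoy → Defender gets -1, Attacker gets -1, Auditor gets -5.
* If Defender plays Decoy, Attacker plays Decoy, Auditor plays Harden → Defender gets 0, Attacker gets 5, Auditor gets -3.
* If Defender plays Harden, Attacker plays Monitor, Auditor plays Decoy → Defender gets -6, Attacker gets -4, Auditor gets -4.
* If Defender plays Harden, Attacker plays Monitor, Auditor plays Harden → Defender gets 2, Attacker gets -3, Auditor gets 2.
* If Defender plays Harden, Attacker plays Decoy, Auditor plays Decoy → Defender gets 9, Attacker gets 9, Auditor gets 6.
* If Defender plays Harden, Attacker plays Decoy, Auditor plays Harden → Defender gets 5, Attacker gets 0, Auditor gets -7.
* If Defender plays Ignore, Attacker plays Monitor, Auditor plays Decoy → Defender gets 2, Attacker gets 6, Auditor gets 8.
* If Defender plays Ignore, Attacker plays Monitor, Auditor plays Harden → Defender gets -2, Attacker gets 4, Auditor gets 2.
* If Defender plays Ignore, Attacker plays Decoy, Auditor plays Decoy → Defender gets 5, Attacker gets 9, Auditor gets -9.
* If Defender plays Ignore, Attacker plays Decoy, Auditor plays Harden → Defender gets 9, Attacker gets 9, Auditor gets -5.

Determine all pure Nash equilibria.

Defender against (Monitor, Decoy): payoffs 5, -6, 2 → best response Decoy.
Defender against (Monitor, Harden): payoffs 9, 2, -2 → best response Decoy.
Defender against (Decoy, Decoy): payoffs -1, 9, 5 → best response Harden.
Defender against (Decoy, Harden): payoffs 0, 5, 9 → best response Ignore.
Attacker against (Decoy, Decoy): payoffs 9, -1 → best response Monitor.
Attacker against (Decoy, Harden): payoffs -5, 5 → best response Decoy.
Attacker against (Harden, Decoy): payoffs -4, 9 → best response Decoy.
Attacker against (Harden, Harden): payoffs -3, 0 → best response Decoy.
Attacker against (Ignore, Decoy): payoffs 6, 9 → best response Decoy.
Attacker against (Ignore, Harden): payoffs 4, 9 → best response Decoy.
Auditor against (Decoy, Monitor): payoffs 2, -5 → best response Decoy.
Auditor against (Decoy, Decoy): payoffs -5, -3 → best response Harden.
Auditor against (Harden, Monitor): payoffs -4, 2 → best response Harden.
Auditor against (Harden, Decoy): payoffs 6, -7 → best response Decoy.
Auditor against (Ignore, Monitor): payoffs 8, 2 → best response Decoy.
Auditor against (Ignore, Decoy): payoffs -9, -5 → best response Harden.
Mutual best responses: (Decoy, Monitor, Decoy); (Harden, Decoy, Decoy); (Ignore, Decoy, Harden).

Pure-strategy Nash equilibria: (Decoy, Monitor, Decoy) and (Harden, Decoy, Decoy) and (Ignore, Decoy, Harden)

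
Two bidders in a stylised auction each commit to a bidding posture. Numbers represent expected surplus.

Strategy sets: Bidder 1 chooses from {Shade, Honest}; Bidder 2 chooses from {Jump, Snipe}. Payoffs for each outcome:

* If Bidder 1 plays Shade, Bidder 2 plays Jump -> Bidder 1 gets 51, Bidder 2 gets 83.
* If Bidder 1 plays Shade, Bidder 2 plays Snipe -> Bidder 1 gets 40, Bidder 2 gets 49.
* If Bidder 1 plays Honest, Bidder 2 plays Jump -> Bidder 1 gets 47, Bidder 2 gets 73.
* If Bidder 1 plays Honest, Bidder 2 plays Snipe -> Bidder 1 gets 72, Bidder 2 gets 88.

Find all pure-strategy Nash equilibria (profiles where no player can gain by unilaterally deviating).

(Shade, Jump) and (Honest, Snipe)

Bidder 1 against Jump: payoffs 51, 47 → best response Shade.
Bidder 1 against Snipe: payoffs 40, 72 → best response Honest.
Bidder 2 against Shade: payoffs 83, 49 → best response Jump.
Bidder 2 against Honest: payoffs 73, 88 → best response Snipe.
Mutual best responses: (Shade, Jump); (Honest, Snipe).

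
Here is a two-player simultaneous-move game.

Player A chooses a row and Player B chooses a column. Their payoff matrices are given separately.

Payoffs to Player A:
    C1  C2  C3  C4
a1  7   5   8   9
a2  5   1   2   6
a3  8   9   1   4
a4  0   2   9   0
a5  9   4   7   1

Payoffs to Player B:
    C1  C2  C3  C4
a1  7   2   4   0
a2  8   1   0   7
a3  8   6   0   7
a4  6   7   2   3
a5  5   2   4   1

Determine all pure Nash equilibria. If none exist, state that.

(a5, C1)

For each strategy profile, look for a profitable unilateral deviation.
(a1, C1): Player A can switch to a3 (7 → 8). Not NE.
(a1, C2): Player A can switch to a3 (5 → 9). Not NE.
(a1, C3): Player A can switch to a4 (8 → 9). Not NE.
(a1, C4): Player B can switch to C1 (0 → 7). Not NE.
(a2, C1): Player A can switch to a1 (5 → 7). Not NE.
(a2, C2): Player A can switch to a1 (1 → 5). Not NE.
(a5, C1): Player A gets 9, best alternative 8; Player B gets 5, best alternative 4. No profitable deviation — NE.
(The remaining 13 profiles each have a profitable deviation by the same check.)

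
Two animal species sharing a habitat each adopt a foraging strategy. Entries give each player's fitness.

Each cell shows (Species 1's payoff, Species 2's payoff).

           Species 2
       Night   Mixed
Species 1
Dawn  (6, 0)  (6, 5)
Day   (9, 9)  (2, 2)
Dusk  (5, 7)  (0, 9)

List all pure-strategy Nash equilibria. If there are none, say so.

(Dawn, Mixed); (Day, Night)

For each player, find the best response to each opponent profile; mutual best responses are the pure NE.
Species 1 against Night: payoffs 6, 9, 5 → best response Day.
Species 1 against Mixed: payoffs 6, 2, 0 → best response Dawn.
Species 2 against Dawn: payoffs 0, 5 → best response Mixed.
Species 2 against Day: payoffs 9, 2 → best response Night.
Species 2 against Dusk: payoffs 7, 9 → best response Mixed.
Mutual best responses: (Dawn, Mixed); (Day, Night).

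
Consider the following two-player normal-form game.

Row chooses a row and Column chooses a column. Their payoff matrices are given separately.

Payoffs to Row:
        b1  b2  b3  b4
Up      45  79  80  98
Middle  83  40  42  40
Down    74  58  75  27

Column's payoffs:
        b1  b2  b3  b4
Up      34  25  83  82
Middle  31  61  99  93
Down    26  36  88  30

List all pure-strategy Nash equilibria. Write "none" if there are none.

Check each profile: it is a Nash equilibrium iff no player can strictly gain by switching unilaterally.
(Up, b1): Row can switch to Middle (45 → 83). Not NE.
(Up, b2): Column can switch to b1 (25 → 34). Not NE.
(Up, b3): Row gets 80, best alternative 75; Column gets 83, best alternative 82. No profitable deviation — NE.
(Up, b4): Column can switch to b3 (82 → 83). Not NE.
(Middle, b1): Column can switch to b2 (31 → 61). Not NE.
(Middle, b2): Row can switch to Up (40 → 79). Not NE.
(Middle, b3): Row can switch to Up (42 → 80). Not NE.
(Middle, b4): Row can switch to Up (40 → 98). Not NE.
(Down, b1): Row can switch to Middle (74 → 83). Not NE.
(Down, b2): Row can switch to Up (58 → 79). Not NE.
(Down, b3): Row can switch to Up (75 → 80). Not NE.
(The remaining 1 profile has a profitable deviation by the same check.)

(Up, b3)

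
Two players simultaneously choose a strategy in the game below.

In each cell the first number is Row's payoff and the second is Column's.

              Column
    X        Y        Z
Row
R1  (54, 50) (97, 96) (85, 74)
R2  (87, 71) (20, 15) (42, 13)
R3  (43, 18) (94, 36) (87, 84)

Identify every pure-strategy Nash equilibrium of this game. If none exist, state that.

Row against X: payoffs 54, 87, 43 → best response R2.
Row against Y: payoffs 97, 20, 94 → best response R1.
Row against Z: payoffs 85, 42, 87 → best response R3.
Column against R1: payoffs 50, 96, 74 → best response Y.
Column against R2: payoffs 71, 15, 13 → best response X.
Column against R3: payoffs 18, 36, 84 → best response Z.
Mutual best responses: (R1, Y); (R2, X); (R3, Z).

The pure Nash equilibria are (R1, Y), (R2, X), (R3, Z).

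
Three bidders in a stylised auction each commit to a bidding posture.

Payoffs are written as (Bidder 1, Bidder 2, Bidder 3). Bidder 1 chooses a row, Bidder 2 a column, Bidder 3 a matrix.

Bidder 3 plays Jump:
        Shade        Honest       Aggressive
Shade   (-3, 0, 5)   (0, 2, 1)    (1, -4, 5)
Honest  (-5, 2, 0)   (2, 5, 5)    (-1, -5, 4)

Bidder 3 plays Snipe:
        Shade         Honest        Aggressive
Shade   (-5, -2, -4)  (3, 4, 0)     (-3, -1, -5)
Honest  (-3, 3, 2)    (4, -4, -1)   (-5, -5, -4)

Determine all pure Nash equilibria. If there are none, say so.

Check each profile: it is a Nash equilibrium iff no player can strictly gain by switching unilaterally.
(Shade, Shade, Jump): Bidder 2 can switch to Honest (0 → 2). Not NE.
(Shade, Shade, Snipe): Bidder 1 can switch to Honest (-5 → -3). Not NE.
(Shade, Honest, Jump): Bidder 1 can switch to Honest (0 → 2). Not NE.
(Shade, Honest, Snipe): Bidder 1 can switch to Honest (3 → 4). Not NE.
(Shade, Aggressive, Jump): Bidder 2 can switch to Shade (-4 → 0). Not NE.
(Shade, Aggressive, Snipe): Bidder 2 can switch to Honest (-1 → 4). Not NE.
(Honest, Shade, Jump): Bidder 1 can switch to Shade (-5 → -3). Not NE.
(Honest, Shade, Snipe): Bidder 1 gets -3, best alternative -5; Bidder 2 gets 3, best alternative -4; Bidder 3 gets 2, best alternative 0. No profitable deviation — NE.
(Honest, Honest, Jump): Bidder 1 gets 2, best alternative 0; Bidder 2 gets 5, best alternative 2; Bidder 3 gets 5, best alternative -1. No profitable deviation — NE.
(Honest, Honest, Snipe): Bidder 2 can switch to Shade (-4 → 3). Not NE.
(Honest, Aggressive, Jump): Bidder 1 can switch to Shade (-1 → 1). Not NE.
(Honest, Aggressive, Snipe): Bidder 1 can switch to Shade (-5 → -3). Not NE.

The pure Nash equilibria are (Honest, Shade, Snipe) and (Honest, Honest, Jump).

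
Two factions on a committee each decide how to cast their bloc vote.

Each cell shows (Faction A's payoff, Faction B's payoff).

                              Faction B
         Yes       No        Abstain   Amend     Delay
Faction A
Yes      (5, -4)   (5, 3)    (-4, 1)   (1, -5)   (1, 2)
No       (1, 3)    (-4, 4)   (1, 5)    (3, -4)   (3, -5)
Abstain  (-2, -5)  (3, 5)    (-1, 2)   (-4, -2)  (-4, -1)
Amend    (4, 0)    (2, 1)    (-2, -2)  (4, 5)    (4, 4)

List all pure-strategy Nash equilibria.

(Yes, No) and (No, Abstain) and (Amend, Amend)

(Yes, Yes): Faction B can switch to No (-4 → 3). Not NE.
(Yes, No): Faction A gets 5, best alternative 3; Faction B gets 3, best alternative 2. No profitable deviation — NE.
(Yes, Abstain): Faction A can switch to No (-4 → 1). Not NE.
(Yes, Amend): Faction A can switch to No (1 → 3). Not NE.
(Yes, Delay): Faction A can switch to No (1 → 3). Not NE.
(No, Yes): Faction A can switch to Yes (1 → 5). Not NE.
(No, No): Faction A can switch to Yes (-4 → 5). Not NE.
(No, Abstain): Faction A gets 1, best alternative -1; Faction B gets 5, best alternative 4. No profitable deviation — NE.
(No, Amend): Faction A can switch to Amend (3 → 4). Not NE.
(No, Delay): Faction A can switch to Amend (3 → 4). Not NE.
(Amend, Amend): Faction A gets 4, best alternative 3; Faction B gets 5, best alternative 4. No profitable deviation — NE.
(The remaining 9 profiles each have a profitable deviation by the same check.)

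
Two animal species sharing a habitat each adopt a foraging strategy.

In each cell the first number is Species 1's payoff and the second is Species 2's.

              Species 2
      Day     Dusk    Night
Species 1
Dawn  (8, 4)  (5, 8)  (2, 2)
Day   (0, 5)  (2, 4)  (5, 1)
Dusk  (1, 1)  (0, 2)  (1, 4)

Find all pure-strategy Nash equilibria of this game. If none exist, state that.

Species 1 against Day: payoffs 8, 0, 1 → best response Dawn.
Species 1 against Dusk: payoffs 5, 2, 0 → best response Dawn.
Species 1 against Night: payoffs 2, 5, 1 → best response Day.
Species 2 against Dawn: payoffs 4, 8, 2 → best response Dusk.
Species 2 against Day: payoffs 5, 4, 1 → best response Day.
Species 2 against Dusk: payoffs 1, 2, 4 → best response Night.
Mutual best responses: (Dawn, Dusk).

Pure NE: (Dawn, Dusk)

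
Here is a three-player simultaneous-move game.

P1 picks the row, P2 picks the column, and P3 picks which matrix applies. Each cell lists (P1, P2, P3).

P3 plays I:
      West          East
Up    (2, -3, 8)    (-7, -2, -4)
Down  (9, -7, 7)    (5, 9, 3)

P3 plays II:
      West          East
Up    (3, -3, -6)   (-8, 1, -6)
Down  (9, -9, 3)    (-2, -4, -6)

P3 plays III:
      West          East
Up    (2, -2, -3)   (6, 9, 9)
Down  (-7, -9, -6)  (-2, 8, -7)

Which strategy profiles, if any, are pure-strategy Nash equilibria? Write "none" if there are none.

For each strategy profile, look for a profitable unilateral deviation.
(Up, West, I): P1 can switch to Down (2 → 9). Not NE.
(Up, West, II): P1 can switch to Down (3 → 9). Not NE.
(Up, West, III): P2 can switch to East (-2 → 9). Not NE.
(Up, East, I): P1 can switch to Down (-7 → 5). Not NE.
(Up, East, II): P1 can switch to Down (-8 → -2). Not NE.
(Up, East, III): P1 gets 6, best alternative -2; P2 gets 9, best alternative -2; P3 gets 9, best alternative -4. No profitable deviation — NE.
(Down, West, I): P2 can switch to East (-7 → 9). Not NE.
(Down, West, II): P2 can switch to East (-9 → -4). Not NE.
(Down, West, III): P1 can switch to Up (-7 → 2). Not NE.
(Down, East, I): P1 gets 5, best alternative -7; P2 gets 9, best alternative -7; P3 gets 3, best alternative -6. No profitable deviation — NE.
(Down, East, II): P3 can switch to I (-6 → 3). Not NE.
(Down, East, III): P1 can switch to Up (-2 → 6). Not NE.

The pure Nash equilibria are (Up, East, III) and (Down, East, I).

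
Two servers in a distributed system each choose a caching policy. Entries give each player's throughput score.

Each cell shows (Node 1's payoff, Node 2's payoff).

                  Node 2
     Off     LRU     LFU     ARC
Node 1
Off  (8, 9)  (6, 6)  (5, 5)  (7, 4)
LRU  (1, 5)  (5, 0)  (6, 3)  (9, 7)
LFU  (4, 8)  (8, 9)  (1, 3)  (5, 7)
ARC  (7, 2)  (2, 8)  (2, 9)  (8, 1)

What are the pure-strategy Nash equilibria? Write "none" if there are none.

Node 1 against Off: payoffs 8, 1, 4, 7 → best response Off.
Node 1 against LRU: payoffs 6, 5, 8, 2 → best response LFU.
Node 1 against LFU: payoffs 5, 6, 1, 2 → best response LRU.
Node 1 against ARC: payoffs 7, 9, 5, 8 → best response LRU.
Node 2 against Off: payoffs 9, 6, 5, 4 → best response Off.
Node 2 against LRU: payoffs 5, 0, 3, 7 → best response ARC.
Node 2 against LFU: payoffs 8, 9, 3, 7 → best response LRU.
Node 2 against ARC: payoffs 2, 8, 9, 1 → best response LFU.
Mutual best responses: (Off, Off); (LRU, ARC); (LFU, LRU).

The pure Nash equilibria are (Off, Off) and (LRU, ARC) and (LFU, LRU).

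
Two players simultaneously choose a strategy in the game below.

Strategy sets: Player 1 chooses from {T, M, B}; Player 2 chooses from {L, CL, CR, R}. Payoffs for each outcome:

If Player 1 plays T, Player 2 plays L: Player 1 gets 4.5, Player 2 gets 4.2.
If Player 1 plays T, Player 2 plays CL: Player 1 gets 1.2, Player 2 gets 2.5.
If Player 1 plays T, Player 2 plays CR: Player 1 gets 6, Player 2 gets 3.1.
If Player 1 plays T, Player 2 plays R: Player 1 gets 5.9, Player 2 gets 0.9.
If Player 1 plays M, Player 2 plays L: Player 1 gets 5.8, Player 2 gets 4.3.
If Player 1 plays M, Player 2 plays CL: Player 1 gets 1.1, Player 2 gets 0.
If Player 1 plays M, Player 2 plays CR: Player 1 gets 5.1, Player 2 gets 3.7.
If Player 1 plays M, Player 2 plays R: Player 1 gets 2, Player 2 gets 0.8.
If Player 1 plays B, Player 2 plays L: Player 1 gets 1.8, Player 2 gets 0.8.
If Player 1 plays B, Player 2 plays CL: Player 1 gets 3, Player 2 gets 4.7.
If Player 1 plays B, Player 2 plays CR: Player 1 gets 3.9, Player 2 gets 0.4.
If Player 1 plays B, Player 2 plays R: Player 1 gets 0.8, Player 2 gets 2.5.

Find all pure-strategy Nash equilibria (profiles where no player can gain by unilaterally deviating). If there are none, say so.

Pure-strategy Nash equilibria: (M, L); (B, CL)

(T, L): Player 1 can switch to M (4.5 → 5.8). Not NE.
(T, CL): Player 1 can switch to B (1.2 → 3). Not NE.
(T, CR): Player 2 can switch to L (3.1 → 4.2). Not NE.
(T, R): Player 2 can switch to L (0.9 → 4.2). Not NE.
(M, L): Player 1 gets 5.8, best alternative 4.5; Player 2 gets 4.3, best alternative 3.7. No profitable deviation — NE.
(M, CL): Player 1 can switch to T (1.1 → 1.2). Not NE.
(M, CR): Player 1 can switch to T (5.1 → 6). Not NE.
(M, R): Player 1 can switch to T (2 → 5.9). Not NE.
(B, L): Player 1 can switch to T (1.8 → 4.5). Not NE.
(B, CL): Player 1 gets 3, best alternative 1.2; Player 2 gets 4.7, best alternative 2.5. No profitable deviation — NE.
(B, CR): Player 1 can switch to T (3.9 → 6). Not NE.
(B, R): Player 1 can switch to T (0.8 → 5.9). Not NE.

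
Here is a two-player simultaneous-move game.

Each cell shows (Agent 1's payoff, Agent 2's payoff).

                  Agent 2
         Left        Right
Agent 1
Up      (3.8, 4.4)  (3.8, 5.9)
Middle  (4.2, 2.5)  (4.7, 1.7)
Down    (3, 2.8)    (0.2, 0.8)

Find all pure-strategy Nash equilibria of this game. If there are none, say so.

The unique pure-strategy Nash equilibrium is (Middle, Left).

(Up, Left): Agent 1 can switch to Middle (3.8 → 4.2). Not NE.
(Up, Right): Agent 1 can switch to Middle (3.8 → 4.7). Not NE.
(Middle, Left): Agent 1 gets 4.2, best alternative 3.8; Agent 2 gets 2.5, best alternative 1.7. No profitable deviation — NE.
(Middle, Right): Agent 2 can switch to Left (1.7 → 2.5). Not NE.
(Down, Left): Agent 1 can switch to Up (3 → 3.8). Not NE.
(Down, Right): Agent 1 can switch to Up (0.2 → 3.8). Not NE.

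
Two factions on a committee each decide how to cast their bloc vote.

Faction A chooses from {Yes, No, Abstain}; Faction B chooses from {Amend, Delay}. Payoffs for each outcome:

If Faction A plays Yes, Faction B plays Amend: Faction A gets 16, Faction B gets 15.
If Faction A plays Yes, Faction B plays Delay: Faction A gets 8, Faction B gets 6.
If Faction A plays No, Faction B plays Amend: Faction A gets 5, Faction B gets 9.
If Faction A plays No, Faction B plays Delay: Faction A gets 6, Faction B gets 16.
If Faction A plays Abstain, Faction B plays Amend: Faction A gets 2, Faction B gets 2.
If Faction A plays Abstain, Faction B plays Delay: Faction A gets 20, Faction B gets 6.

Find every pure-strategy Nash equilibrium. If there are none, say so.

(Yes, Amend), (Abstain, Delay)

Faction A against Amend: payoffs 16, 5, 2 → best response Yes.
Faction A against Delay: payoffs 8, 6, 20 → best response Abstain.
Faction B against Yes: payoffs 15, 6 → best response Amend.
Faction B against No: payoffs 9, 16 → best response Delay.
Faction B against Abstain: payoffs 2, 6 → best response Delay.
Mutual best responses: (Yes, Amend); (Abstain, Delay).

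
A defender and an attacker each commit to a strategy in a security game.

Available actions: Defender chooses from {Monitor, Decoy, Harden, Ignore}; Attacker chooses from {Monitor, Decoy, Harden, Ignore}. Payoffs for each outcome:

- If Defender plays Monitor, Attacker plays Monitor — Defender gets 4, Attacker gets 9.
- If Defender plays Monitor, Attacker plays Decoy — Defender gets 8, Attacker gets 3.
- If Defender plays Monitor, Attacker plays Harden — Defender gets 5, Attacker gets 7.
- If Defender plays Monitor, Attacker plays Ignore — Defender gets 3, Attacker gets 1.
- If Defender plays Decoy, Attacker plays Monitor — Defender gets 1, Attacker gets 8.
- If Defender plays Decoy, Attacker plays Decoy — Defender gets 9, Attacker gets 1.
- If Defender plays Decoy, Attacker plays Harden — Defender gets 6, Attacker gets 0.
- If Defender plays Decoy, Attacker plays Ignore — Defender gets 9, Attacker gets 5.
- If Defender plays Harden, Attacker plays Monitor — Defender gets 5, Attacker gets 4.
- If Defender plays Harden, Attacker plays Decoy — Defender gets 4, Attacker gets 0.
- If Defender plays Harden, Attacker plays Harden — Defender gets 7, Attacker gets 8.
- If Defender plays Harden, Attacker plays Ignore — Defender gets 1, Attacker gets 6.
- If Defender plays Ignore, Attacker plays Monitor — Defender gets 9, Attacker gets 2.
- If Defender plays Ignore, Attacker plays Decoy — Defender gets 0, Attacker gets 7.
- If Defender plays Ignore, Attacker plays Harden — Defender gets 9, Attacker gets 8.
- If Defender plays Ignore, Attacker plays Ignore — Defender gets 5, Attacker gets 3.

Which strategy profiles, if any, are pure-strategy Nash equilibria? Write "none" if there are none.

For each player, find the best response to each opponent profile; mutual best responses are the pure NE.
Defender against Monitor: payoffs 4, 1, 5, 9 → best response Ignore.
Defender against Decoy: payoffs 8, 9, 4, 0 → best response Decoy.
Defender against Harden: payoffs 5, 6, 7, 9 → best response Ignore.
Defender against Ignore: payoffs 3, 9, 1, 5 → best response Decoy.
Attacker against Monitor: payoffs 9, 3, 7, 1 → best response Monitor.
Attacker against Decoy: payoffs 8, 1, 0, 5 → best response Monitor.
Attacker against Harden: payoffs 4, 0, 8, 6 → best response Harden.
Attacker against Ignore: payoffs 2, 7, 8, 3 → best response Harden.
Mutual best responses: (Ignore, Harden).

The unique pure-strategy Nash equilibrium is (Ignore, Harden).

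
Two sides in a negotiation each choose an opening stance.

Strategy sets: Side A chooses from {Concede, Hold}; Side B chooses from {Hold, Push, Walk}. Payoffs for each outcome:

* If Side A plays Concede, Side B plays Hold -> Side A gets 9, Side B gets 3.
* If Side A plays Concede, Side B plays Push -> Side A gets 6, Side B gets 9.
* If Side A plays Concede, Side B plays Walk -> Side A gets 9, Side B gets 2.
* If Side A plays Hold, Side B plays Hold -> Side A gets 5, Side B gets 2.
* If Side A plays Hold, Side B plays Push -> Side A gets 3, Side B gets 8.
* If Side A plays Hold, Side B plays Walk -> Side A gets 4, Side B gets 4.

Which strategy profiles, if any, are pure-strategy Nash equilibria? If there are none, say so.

The unique pure-strategy Nash equilibrium is (Concede, Push).

Side A against Hold: payoffs 9, 5 → best response Concede.
Side A against Push: payoffs 6, 3 → best response Concede.
Side A against Walk: payoffs 9, 4 → best response Concede.
Side B against Concede: payoffs 3, 9, 2 → best response Push.
Side B against Hold: payoffs 2, 8, 4 → best response Push.
Mutual best responses: (Concede, Push).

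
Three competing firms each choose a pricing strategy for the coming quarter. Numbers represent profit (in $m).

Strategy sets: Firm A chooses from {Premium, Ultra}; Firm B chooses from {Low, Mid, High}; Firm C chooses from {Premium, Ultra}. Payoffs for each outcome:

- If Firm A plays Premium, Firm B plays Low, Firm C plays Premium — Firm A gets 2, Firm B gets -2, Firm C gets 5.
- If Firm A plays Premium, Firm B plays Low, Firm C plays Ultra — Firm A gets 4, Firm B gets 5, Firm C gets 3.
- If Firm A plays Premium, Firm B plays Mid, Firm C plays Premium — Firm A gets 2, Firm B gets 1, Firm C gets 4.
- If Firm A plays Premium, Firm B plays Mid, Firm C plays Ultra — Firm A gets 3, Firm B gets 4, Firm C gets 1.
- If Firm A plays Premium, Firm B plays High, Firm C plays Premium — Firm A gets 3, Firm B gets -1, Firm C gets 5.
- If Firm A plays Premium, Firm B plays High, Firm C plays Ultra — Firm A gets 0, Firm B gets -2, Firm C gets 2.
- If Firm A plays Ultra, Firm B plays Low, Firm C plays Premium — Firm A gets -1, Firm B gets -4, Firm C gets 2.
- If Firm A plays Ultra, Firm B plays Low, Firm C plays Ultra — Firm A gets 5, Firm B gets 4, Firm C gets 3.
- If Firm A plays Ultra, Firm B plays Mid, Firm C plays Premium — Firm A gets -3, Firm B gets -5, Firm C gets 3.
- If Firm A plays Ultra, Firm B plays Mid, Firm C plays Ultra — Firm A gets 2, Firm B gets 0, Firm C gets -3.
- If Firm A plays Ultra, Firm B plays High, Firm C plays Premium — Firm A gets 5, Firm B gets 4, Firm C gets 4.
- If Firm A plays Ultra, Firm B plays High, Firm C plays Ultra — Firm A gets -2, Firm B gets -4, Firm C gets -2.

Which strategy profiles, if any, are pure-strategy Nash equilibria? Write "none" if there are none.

Mark each player's best response to every combination of opponents' strategies; a profile where every player is best-responding is a pure Nash equilibrium.
Firm A against (Low, Premium): payoffs 2, -1 → best response Premium.
Firm A against (Low, Ultra): payoffs 4, 5 → best response Ultra.
Firm A against (Mid, Premium): payoffs 2, -3 → best response Premium.
Firm A against (Mid, Ultra): payoffs 3, 2 → best response Premium.
Firm A against (High, Premium): payoffs 3, 5 → best response Ultra.
Firm A against (High, Ultra): payoffs 0, -2 → best response Premium.
Firm B against (Premium, Premium): payoffs -2, 1, -1 → best response Mid.
Firm B against (Premium, Ultra): payoffs 5, 4, -2 → best response Low.
Firm B against (Ultra, Premium): payoffs -4, -5, 4 → best response High.
Firm B against (Ultra, Ultra): payoffs 4, 0, -4 → best response Low.
Firm C against (Premium, Low): payoffs 5, 3 → best response Premium.
Firm C against (Premium, Mid): payoffs 4, 1 → best response Premium.
Firm C against (Premium, High): payoffs 5, 2 → best response Premium.
Firm C against (Ultra, Low): payoffs 2, 3 → best response Ultra.
Firm C against (Ultra, Mid): payoffs 3, -3 → best response Premium.
Firm C against (Ultra, High): payoffs 4, -2 → best response Premium.
Mutual best responses: (Premium, Mid, Premium); (Ultra, Low, Ultra); (Ultra, High, Premium).

The pure Nash equilibria are (Premium, Mid, Premium) and (Ultra, Low, Ultra) and (Ultra, High, Premium).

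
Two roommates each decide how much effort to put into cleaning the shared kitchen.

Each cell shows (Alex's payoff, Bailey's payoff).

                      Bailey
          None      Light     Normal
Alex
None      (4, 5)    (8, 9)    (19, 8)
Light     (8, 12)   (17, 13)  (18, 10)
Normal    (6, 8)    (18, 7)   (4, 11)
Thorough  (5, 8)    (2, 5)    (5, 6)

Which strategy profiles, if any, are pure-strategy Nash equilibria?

For each player, find the best response to each opponent profile; mutual best responses are the pure NE.
Alex against None: payoffs 4, 8, 6, 5 → best response Light.
Alex against Light: payoffs 8, 17, 18, 2 → best response Normal.
Alex against Normal: payoffs 19, 18, 4, 5 → best response None.
Bailey against None: payoffs 5, 9, 8 → best response Light.
Bailey against Light: payoffs 12, 13, 10 → best response Light.
Bailey against Normal: payoffs 8, 7, 11 → best response Normal.
Bailey against Thorough: payoffs 8, 5, 6 → best response None.
No profile is a mutual best response for all players.

There is no pure-strategy Nash equilibrium.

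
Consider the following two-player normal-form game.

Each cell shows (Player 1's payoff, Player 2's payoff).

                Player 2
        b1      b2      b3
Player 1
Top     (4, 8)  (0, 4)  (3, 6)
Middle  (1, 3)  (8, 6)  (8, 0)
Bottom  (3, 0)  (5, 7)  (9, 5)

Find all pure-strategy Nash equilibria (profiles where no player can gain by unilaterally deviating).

For each player, find the best response to each opponent profile; mutual best responses are the pure NE.
Player 1 against b1: payoffs 4, 1, 3 → best response Top.
Player 1 against b2: payoffs 0, 8, 5 → best response Middle.
Player 1 against b3: payoffs 3, 8, 9 → best response Bottom.
Player 2 against Top: payoffs 8, 4, 6 → best response b1.
Player 2 against Middle: payoffs 3, 6, 0 → best response b2.
Player 2 against Bottom: payoffs 0, 7, 5 → best response b2.
Mutual best responses: (Top, b1); (Middle, b2).

(Top, b1); (Middle, b2)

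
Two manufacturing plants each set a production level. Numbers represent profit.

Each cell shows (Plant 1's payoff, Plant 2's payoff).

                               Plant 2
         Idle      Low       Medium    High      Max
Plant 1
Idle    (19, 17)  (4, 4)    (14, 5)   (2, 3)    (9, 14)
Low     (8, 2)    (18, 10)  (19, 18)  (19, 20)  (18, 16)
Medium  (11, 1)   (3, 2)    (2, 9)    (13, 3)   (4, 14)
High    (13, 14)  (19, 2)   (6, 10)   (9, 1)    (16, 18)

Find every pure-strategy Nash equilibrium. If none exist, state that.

The pure Nash equilibria are (Idle, Idle); (Low, High).

Plant 1 against Idle: payoffs 19, 8, 11, 13 → best response Idle.
Plant 1 against Low: payoffs 4, 18, 3, 19 → best response High.
Plant 1 against Medium: payoffs 14, 19, 2, 6 → best response Low.
Plant 1 against High: payoffs 2, 19, 13, 9 → best response Low.
Plant 1 against Max: payoffs 9, 18, 4, 16 → best response Low.
Plant 2 against Idle: payoffs 17, 4, 5, 3, 14 → best response Idle.
Plant 2 against Low: payoffs 2, 10, 18, 20, 16 → best response High.
Plant 2 against Medium: payoffs 1, 2, 9, 3, 14 → best response Max.
Plant 2 against High: payoffs 14, 2, 10, 1, 18 → best response Max.
Mutual best responses: (Idle, Idle); (Low, High).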